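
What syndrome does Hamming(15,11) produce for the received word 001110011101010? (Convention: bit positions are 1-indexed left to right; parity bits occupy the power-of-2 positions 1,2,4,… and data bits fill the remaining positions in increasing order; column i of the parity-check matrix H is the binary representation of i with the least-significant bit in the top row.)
Syndrome s = H · r^T (mod 2), r = 001110011101010:
  s[0] = (101010101010101)·(001110011101010) mod 2 = 0+0+1+0+1+0+0+0+1+0+0+0+0+0+0 mod 2 = 1
  s[1] = (011001100110011)·(001110011101010) mod 2 = 0+0+1+0+0+0+0+0+0+1+0+0+0+1+0 mod 2 = 1
  s[2] = (000111100001111)·(001110011101010) mod 2 = 0+0+0+1+1+0+0+0+0+0+0+1+0+1+0 mod 2 = 0
  s[3] = (000000011111111)·(001110011101010) mod 2 = 0+0+0+0+0+0+0+1+1+1+0+1+0+1+0 mod 2 = 1
Syndrome = 1101
Non-zero syndrome: error at position 11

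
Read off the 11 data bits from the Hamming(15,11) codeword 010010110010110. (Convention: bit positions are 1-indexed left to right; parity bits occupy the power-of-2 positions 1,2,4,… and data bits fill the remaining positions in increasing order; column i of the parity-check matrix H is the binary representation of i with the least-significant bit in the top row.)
Parity bits occupy power-of-2 positions; data bits are at positions {3,5,6,7,9,10,11,12,13,14,15} (1-indexed).
Extract: c[3]=0 c[5]=1 c[6]=0 c[7]=1 c[9]=0 c[10]=0 c[11]=1 c[12]=0 c[13]=1 c[14]=1 c[15]=0
Data = 01010010110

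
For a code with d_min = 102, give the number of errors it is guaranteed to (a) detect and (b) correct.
(a) Detection requires d_min ≥ e+1, so e ≤ d_min − 1 = 101.
(b) Correction requires d_min ≥ 2t+1, so t ≤ ⌊(d_min − 1)/2⌋ = ⌊101/2⌋ = 50.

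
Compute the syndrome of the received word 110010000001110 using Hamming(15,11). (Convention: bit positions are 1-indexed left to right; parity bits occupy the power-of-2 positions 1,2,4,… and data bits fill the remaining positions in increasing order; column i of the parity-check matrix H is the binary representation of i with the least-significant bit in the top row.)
Syndrome s = H · r^T (mod 2), r = 110010000001110:
  s[0] = (101010101010101)·(110010000001110) mod 2 = 1+0+0+0+1+0+0+0+0+0+0+0+1+0+0 mod 2 = 1
  s[1] = (011001100110011)·(110010000001110) mod 2 = 0+1+0+0+0+0+0+0+0+0+0+0+0+1+0 mod 2 = 0
  s[2] = (000111100001111)·(110010000001110) mod 2 = 0+0+0+0+1+0+0+0+0+0+0+1+1+1+0 mod 2 = 0
  s[3] = (000000011111111)·(110010000001110) mod 2 = 0+0+0+0+0+0+0+0+0+0+0+1+1+1+0 mod 2 = 1
Syndrome = 1001
Non-zero syndrome: error at position 9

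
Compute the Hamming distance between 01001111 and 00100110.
XOR = 01101001, count of 1s = 4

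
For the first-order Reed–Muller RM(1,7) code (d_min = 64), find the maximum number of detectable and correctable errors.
Detection only: up to d_min − 1 = 63 errors.
Correction: up to ⌊(d_min − 1)/2⌋ = ⌊63/2⌋ = 31 errors.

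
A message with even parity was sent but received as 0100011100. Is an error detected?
Sum of received bits: 0+1+0+0+0+1+1+1+0+0 = 4; 4 mod 2 = 0. Result is 0 → no error detected.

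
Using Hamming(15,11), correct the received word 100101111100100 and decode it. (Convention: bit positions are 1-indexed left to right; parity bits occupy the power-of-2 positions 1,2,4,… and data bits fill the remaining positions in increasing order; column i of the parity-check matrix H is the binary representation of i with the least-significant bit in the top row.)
Syndrome s = H · r^T (mod 2), r = 100101111100100:
  s[0] = (101010101010101)·(100101111100100) mod 2 = 1+0+0+0+0+0+1+0+1+0+0+0+1+0+0 mod 2 = 0
  s[1] = (011001100110011)·(100101111100100) mod 2 = 0+0+0+0+0+1+1+0+0+1+0+0+0+0+0 mod 2 = 1
  s[2] = (000111100001111)·(100101111100100) mod 2 = 0+0+0+1+0+1+1+0+0+0+0+0+1+0+0 mod 2 = 0
  s[3] = (000000011111111)·(100101111100100) mod 2 = 0+0+0+0+0+0+0+1+1+1+0+0+1+0+0 mod 2 = 0
Syndrome = 0100
Column 2 of H equals this syndrome → error at bit 2 (1-indexed).
Flip bit 2: 100101111100100 → 110101111100100
Extract data bits at positions {3,5,6,7,9,10,11,12,13,14,15}: 00111100100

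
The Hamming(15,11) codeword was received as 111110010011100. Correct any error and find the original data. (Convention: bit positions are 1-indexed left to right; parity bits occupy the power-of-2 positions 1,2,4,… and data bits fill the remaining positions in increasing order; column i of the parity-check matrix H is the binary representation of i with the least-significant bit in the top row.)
Syndrome s = H · r^T (mod 2), r = 111110010011100:
  s[0] = (101010101010101)·(111110010011100) mod 2 = 1+0+1+0+1+0+0+0+0+0+1+0+1+0+0 mod 2 = 1
  s[1] = (011001100110011)·(111110010011100) mod 2 = 0+1+1+0+0+0+0+0+0+0+1+0+0+0+0 mod 2 = 1
  s[2] = (000111100001111)·(111110010011100) mod 2 = 0+0+0+1+1+0+0+0+0+0+0+1+1+0+0 mod 2 = 0
  s[3] = (000000011111111)·(111110010011100) mod 2 = 0+0+0+0+0+0+0+1+0+0+1+1+1+0+0 mod 2 = 0
Syndrome = 1100
Column 3 of H equals this syndrome → error at bit 3 (1-indexed).
Flip bit 3: 111110010011100 → 110110010011100
Extract data bits at positions {3,5,6,7,9,10,11,12,13,14,15}: 01000011100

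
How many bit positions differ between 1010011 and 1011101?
XOR = 0001110, count of 1s = 3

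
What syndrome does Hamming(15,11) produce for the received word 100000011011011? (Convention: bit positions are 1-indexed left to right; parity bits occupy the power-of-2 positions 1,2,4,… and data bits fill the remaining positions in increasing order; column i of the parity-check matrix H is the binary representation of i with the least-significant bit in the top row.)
Syndrome s = H · r^T (mod 2), r = 100000011011011:
  s[0] = (101010101010101)·(100000011011011) mod 2 = 1+0+0+0+0+0+0+0+1+0+1+0+0+0+1 mod 2 = 0
  s[1] = (011001100110011)·(100000011011011) mod 2 = 0+0+0+0+0+0+0+0+0+0+1+0+0+1+1 mod 2 = 1
  s[2] = (000111100001111)·(100000011011011) mod 2 = 0+0+0+0+0+0+0+0+0+0+0+1+0+1+1 mod 2 = 1
  s[3] = (000000011111111)·(100000011011011) mod 2 = 0+0+0+0+0+0+0+1+1+0+1+1+0+1+1 mod 2 = 0
Syndrome = 0110
Non-zero syndrome: error at position 6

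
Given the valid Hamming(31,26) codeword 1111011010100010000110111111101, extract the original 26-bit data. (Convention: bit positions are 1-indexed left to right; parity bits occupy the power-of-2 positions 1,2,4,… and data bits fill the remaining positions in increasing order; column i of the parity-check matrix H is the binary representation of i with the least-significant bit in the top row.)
Parity bits occupy power-of-2 positions; data bits are at positions {3,5,6,7,9,10,11,12,13,14,15,17,18,19,20,21,22,23,24,25,26,27,28,29,30,31} (1-indexed).
Extract: c[3]=1 c[5]=0 c[6]=1 c[7]=1 c[9]=1 c[10]=0 c[11]=1 c[12]=0 c[13]=0 c[14]=0 c[15]=1 c[17]=0 c[18]=0 c[19]=0 c[20]=1 c[21]=1 c[22]=0 c[23]=1 c[24]=1 c[25]=1 c[26]=1 c[27]=1 c[28]=1 c[29]=1 c[30]=0 c[31]=1
Data = 10111010001000110111111101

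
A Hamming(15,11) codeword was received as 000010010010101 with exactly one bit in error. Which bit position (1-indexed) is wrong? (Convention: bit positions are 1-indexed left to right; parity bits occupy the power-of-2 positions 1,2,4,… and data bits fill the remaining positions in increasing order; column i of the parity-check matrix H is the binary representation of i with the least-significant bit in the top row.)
Syndrome s = H · r^T (mod 2), r = 000010010010101:
  s[0] = (101010101010101)·(000010010010101) mod 2 = 0+0+0+0+1+0+0+0+0+0+1+0+1+0+1 mod 2 = 0
  s[1] = (011001100110011)·(000010010010101) mod 2 = 0+0+0+0+0+0+0+0+0+0+1+0+0+0+1 mod 2 = 0
  s[2] = (000111100001111)·(000010010010101) mod 2 = 0+0+0+0+1+0+0+0+0+0+0+0+1+0+1 mod 2 = 1
  s[3] = (000000011111111)·(000010010010101) mod 2 = 0+0+0+0+0+0+0+1+0+0+1+0+1+0+1 mod 2 = 0
Syndrome = 0010
Column i of H is the binary representation of i, so the syndrome is the binary index of the flipped bit.
Read s = 0010 with s[0] as LSB: 0·2^0 + 0·2^1 + 1·2^2 + 0·2^3 = 4.
Error is at bit position 4.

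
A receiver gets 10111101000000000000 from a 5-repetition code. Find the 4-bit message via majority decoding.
Split into 5-bit blocks and majority-vote each:
  block 1 = 10111: 4 ones, 1 zeros → 1
  block 2 = 10100: 2 ones, 3 zeros → 0
  block 3 = 00000: 0 ones, 5 zeros → 0
  block 4 = 00000: 0 ones, 5 zeros → 0
Decoded = 1000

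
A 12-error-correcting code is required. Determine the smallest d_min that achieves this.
Correcting t errors requires d_min ≥ 2t + 1 = 2·12 + 1 = 25.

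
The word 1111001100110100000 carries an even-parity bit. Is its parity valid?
Sum of all bits: 1+1+1+1+0+0+1+1+0+0+1+1+0+1+0+0+0+0+0 = 9; 9 mod 2 = 1. Result is 1 → parity error detected.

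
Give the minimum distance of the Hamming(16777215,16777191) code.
d_min = 3 (every single-error-correcting Hamming code has d_min = 3).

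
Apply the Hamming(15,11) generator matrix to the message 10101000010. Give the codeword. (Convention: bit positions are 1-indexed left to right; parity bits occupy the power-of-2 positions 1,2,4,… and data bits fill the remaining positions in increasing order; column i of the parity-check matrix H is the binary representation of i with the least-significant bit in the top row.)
Codeword c = d · G (mod 2), d = 10101000010:
  c[0] = d·G[:,0] = (10101000010)·(11011010101) mod 2 = 1+0+0+0+1+0+0+0+0+0+0 mod 2 = 0
  c[1] = d·G[:,1] = (10101000010)·(10110110011) mod 2 = 1+0+1+0+0+0+0+0+0+1+0 mod 2 = 1
  c[2] = d·G[:,2] = (10101000010)·(10000000000) mod 2 = 1+0+0+0+0+0+0+0+0+0+0 mod 2 = 1
  c[3] = d·G[:,3] = (10101000010)·(01110001111) mod 2 = 0+0+1+0+0+0+0+0+0+1+0 mod 2 = 0
  c[4] = d·G[:,4] = (10101000010)·(01000000000) mod 2 = 0+0+0+0+0+0+0+0+0+0+0 mod 2 = 0
  c[5] = d·G[:,5] = (10101000010)·(00100000000) mod 2 = 0+0+1+0+0+0+0+0+0+0+0 mod 2 = 1
  c[6] = d·G[:,6] = (10101000010)·(00010000000) mod 2 = 0+0+0+0+0+0+0+0+0+0+0 mod 2 = 0
  c[7] = d·G[:,7] = (10101000010)·(00001111111) mod 2 = 0+0+0+0+1+0+0+0+0+1+0 mod 2 = 0
  c[8] = d·G[:,8] = (10101000010)·(00001000000) mod 2 = 0+0+0+0+1+0+0+0+0+0+0 mod 2 = 1
  c[9] = d·G[:,9] = (10101000010)·(00000100000) mod 2 = 0+0+0+0+0+0+0+0+0+0+0 mod 2 = 0
  c[10] = d·G[:,10] = (10101000010)·(00000010000) mod 2 = 0+0+0+0+0+0+0+0+0+0+0 mod 2 = 0
  c[11] = d·G[:,11] = (10101000010)·(00000001000) mod 2 = 0+0+0+0+0+0+0+0+0+0+0 mod 2 = 0
  c[12] = d·G[:,12] = (10101000010)·(00000000100) mod 2 = 0+0+0+0+0+0+0+0+0+0+0 mod 2 = 0
  c[13] = d·G[:,13] = (10101000010)·(00000000010) mod 2 = 0+0+0+0+0+0+0+0+0+1+0 mod 2 = 1
  c[14] = d·G[:,14] = (10101000010)·(00000000001) mod 2 = 0+0+0+0+0+0+0+0+0+0+0 mod 2 = 0
Codeword = 011001001000010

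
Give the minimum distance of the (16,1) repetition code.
d_min = 16 (the only two codewords are 0…0 and 1…1, differing in all 16 positions).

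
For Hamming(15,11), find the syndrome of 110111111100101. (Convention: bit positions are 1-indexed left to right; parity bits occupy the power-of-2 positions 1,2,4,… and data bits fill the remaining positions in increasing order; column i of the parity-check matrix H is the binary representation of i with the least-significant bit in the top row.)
Syndrome s = H · r^T (mod 2), r = 110111111100101:
  s[0] = (101010101010101)·(110111111100101) mod 2 = 1+0+0+0+1+0+1+0+1+0+0+0+1+0+1 mod 2 = 0
  s[1] = (011001100110011)·(110111111100101) mod 2 = 0+1+0+0+0+1+1+0+0+1+0+0+0+0+1 mod 2 = 1
  s[2] = (000111100001111)·(110111111100101) mod 2 = 0+0+0+1+1+1+1+0+0+0+0+0+1+0+1 mod 2 = 0
  s[3] = (000000011111111)·(110111111100101) mod 2 = 0+0+0+0+0+0+0+1+1+1+0+0+1+0+1 mod 2 = 1
Syndrome = 0101
Non-zero syndrome: error at position 10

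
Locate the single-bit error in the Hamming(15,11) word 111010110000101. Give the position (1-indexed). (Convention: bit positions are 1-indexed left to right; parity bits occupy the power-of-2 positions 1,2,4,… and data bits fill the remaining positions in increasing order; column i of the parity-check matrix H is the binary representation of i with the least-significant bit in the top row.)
Syndrome s = H · r^T (mod 2), r = 111010110000101:
  s[0] = (101010101010101)·(111010110000101) mod 2 = 1+0+1+0+1+0+1+0+0+0+0+0+1+0+1 mod 2 = 0
  s[1] = (011001100110011)·(111010110000101) mod 2 = 0+1+1+0+0+0+1+0+0+0+0+0+0+0+1 mod 2 = 0
  s[2] = (000111100001111)·(111010110000101) mod 2 = 0+0+0+0+1+0+1+0+0+0+0+0+1+0+1 mod 2 = 0
  s[3] = (000000011111111)·(111010110000101) mod 2 = 0+0+0+0+0+0+0+1+0+0+0+0+1+0+1 mod 2 = 1
Syndrome = 0001
Column i of H is the binary representation of i, so the syndrome is the binary index of the flipped bit.
Read s = 0001 with s[0] as LSB: 0·2^0 + 0·2^1 + 0·2^2 + 1·2^3 = 8.
Error is at bit position 8.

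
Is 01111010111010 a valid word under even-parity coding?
Sum of all bits: 0+1+1+1+1+0+1+0+1+1+1+0+1+0 = 9; 9 mod 2 = 1. Result is 1 → parity error detected.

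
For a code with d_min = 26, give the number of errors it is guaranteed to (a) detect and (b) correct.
(a) Detection requires d_min ≥ e+1, so e ≤ d_min − 1 = 25.
(b) Correction requires d_min ≥ 2t+1, so t ≤ ⌊(d_min − 1)/2⌋ = ⌊25/2⌋ = 12.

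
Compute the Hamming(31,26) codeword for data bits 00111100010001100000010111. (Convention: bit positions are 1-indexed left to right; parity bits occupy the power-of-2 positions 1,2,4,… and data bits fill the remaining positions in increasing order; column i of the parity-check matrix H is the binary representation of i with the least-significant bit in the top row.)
Codeword c = d · G (mod 2), d = 00111100010001100000010111:
  c[0] = d·G[:,0] = (00111100010001100000010111)·(11011010101101010101010101) mod 2 = 0+0+0+1+1+0+0+0+0+0+0+0+0+1+0+0+0+0+0+0+0+1+0+1+0+1 mod 2 = 0
  c[1] = d·G[:,1] = (00111100010001100000010111)·(10110110011011001100110011) mod 2 = 0+0+1+1+0+1+0+0+0+1+0+0+0+1+0+0+0+0+0+0+0+1+0+0+1+1 mod 2 = 0
  c[2] = d·G[:,2] = (00111100010001100000010111)·(10000000000000000000000000) mod 2 = 0+0+0+0+0+0+0+0+0+0+0+0+0+0+0+0+0+0+0+0+0+0+0+0+0+0 mod 2 = 0
  c[3] = d·G[:,3] = (00111100010001100000010111)·(01110001111000111100001111) mod 2 = 0+0+1+1+0+0+0+0+0+1+0+0+0+0+1+0+0+0+0+0+0+0+0+1+1+1 mod 2 = 1
  c[4] = d·G[:,4] = (00111100010001100000010111)·(01000000000000000000000000) mod 2 = 0+0+0+0+0+0+0+0+0+0+0+0+0+0+0+0+0+0+0+0+0+0+0+0+0+0 mod 2 = 0
  c[5] = d·G[:,5] = (00111100010001100000010111)·(00100000000000000000000000) mod 2 = 0+0+1+0+0+0+0+0+0+0+0+0+0+0+0+0+0+0+0+0+0+0+0+0+0+0 mod 2 = 1
  c[6] = d·G[:,6] = (00111100010001100000010111)·(00010000000000000000000000) mod 2 = 0+0+0+1+0+0+0+0+0+0+0+0+0+0+0+0+0+0+0+0+0+0+0+0+0+0 mod 2 = 1
  c[7] = d·G[:,7] = (00111100010001100000010111)·(00001111111000000011111111) mod 2 = 0+0+0+0+1+1+0+0+0+1+0+0+0+0+0+0+0+0+0+0+0+1+0+1+1+1 mod 2 = 1
  c[8] = d·G[:,8] = (00111100010001100000010111)·(00001000000000000000000000) mod 2 = 0+0+0+0+1+0+0+0+0+0+0+0+0+0+0+0+0+0+0+0+0+0+0+0+0+0 mod 2 = 1
  c[9] = d·G[:,9] = (00111100010001100000010111)·(00000100000000000000000000) mod 2 = 0+0+0+0+0+1+0+0+0+0+0+0+0+0+0+0+0+0+0+0+0+0+0+0+0+0 mod 2 = 1
  c[10] = d·G[:,10] = (00111100010001100000010111)·(00000010000000000000000000) mod 2 = 0+0+0+0+0+0+0+0+0+0+0+0+0+0+0+0+0+0+0+0+0+0+0+0+0+0 mod 2 = 0
  c[11] = d·G[:,11] = (00111100010001100000010111)·(00000001000000000000000000) mod 2 = 0+0+0+0+0+0+0+0+0+0+0+0+0+0+0+0+0+0+0+0+0+0+0+0+0+0 mod 2 = 0
  c[12] = d·G[:,12] = (00111100010001100000010111)·(00000000100000000000000000) mod 2 = 0+0+0+0+0+0+0+0+0+0+0+0+0+0+0+0+0+0+0+0+0+0+0+0+0+0 mod 2 = 0
  c[13] = d·G[:,13] = (00111100010001100000010111)·(00000000010000000000000000) mod 2 = 0+0+0+0+0+0+0+0+0+1+0+0+0+0+0+0+0+0+0+0+0+0+0+0+0+0 mod 2 = 1
  c[14] = d·G[:,14] = (00111100010001100000010111)·(00000000001000000000000000) mod 2 = 0+0+0+0+0+0+0+0+0+0+0+0+0+0+0+0+0+0+0+0+0+0+0+0+0+0 mod 2 = 0
  c[15] = d·G[:,15] = (00111100010001100000010111)·(00000000000111111111111111) mod 2 = 0+0+0+0+0+0+0+0+0+0+0+0+0+1+1+0+0+0+0+0+0+1+0+1+1+1 mod 2 = 0
  c[16] = d·G[:,16] = (00111100010001100000010111)·(00000000000100000000000000) mod 2 = 0+0+0+0+0+0+0+0+0+0+0+0+0+0+0+0+0+0+0+0+0+0+0+0+0+0 mod 2 = 0
  c[17] = d·G[:,17] = (00111100010001100000010111)·(00000000000010000000000000) mod 2 = 0+0+0+0+0+0+0+0+0+0+0+0+0+0+0+0+0+0+0+0+0+0+0+0+0+0 mod 2 = 0
  c[18] = d·G[:,18] = (00111100010001100000010111)·(00000000000001000000000000) mod 2 = 0+0+0+0+0+0+0+0+0+0+0+0+0+1+0+0+0+0+0+0+0+0+0+0+0+0 mod 2 = 1
  c[19] = d·G[:,19] = (00111100010001100000010111)·(00000000000000100000000000) mod 2 = 0+0+0+0+0+0+0+0+0+0+0+0+0+0+1+0+0+0+0+0+0+0+0+0+0+0 mod 2 = 1
  c[20] = d·G[:,20] = (00111100010001100000010111)·(00000000000000010000000000) mod 2 = 0+0+0+0+0+0+0+0+0+0+0+0+0+0+0+0+0+0+0+0+0+0+0+0+0+0 mod 2 = 0
  c[21] = d·G[:,21] = (00111100010001100000010111)·(00000000000000001000000000) mod 2 = 0+0+0+0+0+0+0+0+0+0+0+0+0+0+0+0+0+0+0+0+0+0+0+0+0+0 mod 2 = 0
  c[22] = d·G[:,22] = (00111100010001100000010111)·(00000000000000000100000000) mod 2 = 0+0+0+0+0+0+0+0+0+0+0+0+0+0+0+0+0+0+0+0+0+0+0+0+0+0 mod 2 = 0
  c[23] = d·G[:,23] = (00111100010001100000010111)·(00000000000000000010000000) mod 2 = 0+0+0+0+0+0+0+0+0+0+0+0+0+0+0+0+0+0+0+0+0+0+0+0+0+0 mod 2 = 0
  c[24] = d·G[:,24] = (00111100010001100000010111)·(00000000000000000001000000) mod 2 = 0+0+0+0+0+0+0+0+0+0+0+0+0+0+0+0+0+0+0+0+0+0+0+0+0+0 mod 2 = 0
  c[25] = d·G[:,25] = (00111100010001100000010111)·(00000000000000000000100000) mod 2 = 0+0+0+0+0+0+0+0+0+0+0+0+0+0+0+0+0+0+0+0+0+0+0+0+0+0 mod 2 = 0
  c[26] = d·G[:,26] = (00111100010001100000010111)·(00000000000000000000010000) mod 2 = 0+0+0+0+0+0+0+0+0+0+0+0+0+0+0+0+0+0+0+0+0+1+0+0+0+0 mod 2 = 1
  c[27] = d·G[:,27] = (00111100010001100000010111)·(00000000000000000000001000) mod 2 = 0+0+0+0+0+0+0+0+0+0+0+0+0+0+0+0+0+0+0+0+0+0+0+0+0+0 mod 2 = 0
  c[28] = d·G[:,28] = (00111100010001100000010111)·(00000000000000000000000100) mod 2 = 0+0+0+0+0+0+0+0+0+0+0+0+0+0+0+0+0+0+0+0+0+0+0+1+0+0 mod 2 = 1
  c[29] = d·G[:,29] = (00111100010001100000010111)·(00000000000000000000000010) mod 2 = 0+0+0+0+0+0+0+0+0+0+0+0+0+0+0+0+0+0+0+0+0+0+0+0+1+0 mod 2 = 1
  c[30] = d·G[:,30] = (00111100010001100000010111)·(00000000000000000000000001) mod 2 = 0+0+0+0+0+0+0+0+0+0+0+0+0+0+0+0+0+0+0+0+0+0+0+0+0+1 mod 2 = 1
Codeword = 0001011111000100001100000010111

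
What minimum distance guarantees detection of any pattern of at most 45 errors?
Detecting e errors requires d_min ≥ e + 1 = 45 + 1 = 46.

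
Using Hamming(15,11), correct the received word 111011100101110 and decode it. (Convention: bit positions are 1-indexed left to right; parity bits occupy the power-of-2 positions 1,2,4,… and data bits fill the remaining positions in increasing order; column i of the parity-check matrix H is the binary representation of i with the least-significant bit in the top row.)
Syndrome s = H · r^T (mod 2), r = 111011100101110:
  s[0] = (101010101010101)·(111011100101110) mod 2 = 1+0+1+0+1+0+1+0+0+0+0+0+1+0+0 mod 2 = 1
  s[1] = (011001100110011)·(111011100101110) mod 2 = 0+1+1+0+0+1+1+0+0+1+0+0+0+1+0 mod 2 = 0
  s[2] = (000111100001111)·(111011100101110) mod 2 = 0+0+0+0+1+1+1+0+0+0+0+1+1+1+0 mod 2 = 0
  s[3] = (000000011111111)·(111011100101110) mod 2 = 0+0+0+0+0+0+0+0+0+1+0+1+1+1+0 mod 2 = 0
Syndrome = 1000
Column 1 of H equals this syndrome → error at bit 1 (1-indexed).
Flip bit 1: 111011100101110 → 011011100101110
Extract data bits at positions {3,5,6,7,9,10,11,12,13,14,15}: 11110101110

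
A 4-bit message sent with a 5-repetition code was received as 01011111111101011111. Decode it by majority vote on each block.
Split into 5-bit blocks and majority-vote each:
  block 1 = 01011: 3 ones, 2 zeros → 1
  block 2 = 11111: 5 ones, 0 zeros → 1
  block 3 = 11010: 3 ones, 2 zeros → 1
  block 4 = 11111: 5 ones, 0 zeros → 1
Decoded = 1111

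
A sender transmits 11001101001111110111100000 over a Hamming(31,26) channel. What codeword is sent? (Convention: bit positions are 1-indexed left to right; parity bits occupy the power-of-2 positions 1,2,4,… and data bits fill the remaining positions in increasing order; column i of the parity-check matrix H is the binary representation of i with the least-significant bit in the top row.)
Codeword c = d · G (mod 2), d = 11001101001111110111100000:
  c[0] = d·G[:,0] = (11001101001111110111100000)·(11011010101101010101010101) mod 2 = 1+1+0+0+1+0+0+0+0+0+1+1+0+1+0+1+0+1+0+1+0+0+0+0+0+0 mod 2 = 1
  c[1] = d·G[:,1] = (11001101001111110111100000)·(10110110011011001100110011) mod 2 = 1+0+0+0+0+1+0+0+0+0+1+0+1+1+0+0+0+1+0+0+1+0+0+0+0+0 mod 2 = 1
  c[2] = d·G[:,2] = (11001101001111110111100000)·(10000000000000000000000000) mod 2 = 1+0+0+0+0+0+0+0+0+0+0+0+0+0+0+0+0+0+0+0+0+0+0+0+0+0 mod 2 = 1
  c[3] = d·G[:,3] = (11001101001111110111100000)·(01110001111000111100001111) mod 2 = 0+1+0+0+0+0+0+1+0+0+1+0+0+0+1+1+0+1+0+0+0+0+0+0+0+0 mod 2 = 0
  c[4] = d·G[:,4] = (11001101001111110111100000)·(01000000000000000000000000) mod 2 = 0+1+0+0+0+0+0+0+0+0+0+0+0+0+0+0+0+0+0+0+0+0+0+0+0+0 mod 2 = 1
  c[5] = d·G[:,5] = (11001101001111110111100000)·(00100000000000000000000000) mod 2 = 0+0+0+0+0+0+0+0+0+0+0+0+0+0+0+0+0+0+0+0+0+0+0+0+0+0 mod 2 = 0
  c[6] = d·G[:,6] = (11001101001111110111100000)·(00010000000000000000000000) mod 2 = 0+0+0+0+0+0+0+0+0+0+0+0+0+0+0+0+0+0+0+0+0+0+0+0+0+0 mod 2 = 0
  c[7] = d·G[:,7] = (11001101001111110111100000)·(00001111111000000011111111) mod 2 = 0+0+0+0+1+1+0+1+0+0+1+0+0+0+0+0+0+0+1+1+1+0+0+0+0+0 mod 2 = 1
  c[8] = d·G[:,8] = (11001101001111110111100000)·(00001000000000000000000000) mod 2 = 0+0+0+0+1+0+0+0+0+0+0+0+0+0+0+0+0+0+0+0+0+0+0+0+0+0 mod 2 = 1
  c[9] = d·G[:,9] = (11001101001111110111100000)·(00000100000000000000000000) mod 2 = 0+0+0+0+0+1+0+0+0+0+0+0+0+0+0+0+0+0+0+0+0+0+0+0+0+0 mod 2 = 1
  c[10] = d·G[:,10] = (11001101001111110111100000)·(00000010000000000000000000) mod 2 = 0+0+0+0+0+0+0+0+0+0+0+0+0+0+0+0+0+0+0+0+0+0+0+0+0+0 mod 2 = 0
  c[11] = d·G[:,11] = (11001101001111110111100000)·(00000001000000000000000000) mod 2 = 0+0+0+0+0+0+0+1+0+0+0+0+0+0+0+0+0+0+0+0+0+0+0+0+0+0 mod 2 = 1
  c[12] = d·G[:,12] = (11001101001111110111100000)·(00000000100000000000000000) mod 2 = 0+0+0+0+0+0+0+0+0+0+0+0+0+0+0+0+0+0+0+0+0+0+0+0+0+0 mod 2 = 0
  c[13] = d·G[:,13] = (11001101001111110111100000)·(00000000010000000000000000) mod 2 = 0+0+0+0+0+0+0+0+0+0+0+0+0+0+0+0+0+0+0+0+0+0+0+0+0+0 mod 2 = 0
  c[14] = d·G[:,14] = (11001101001111110111100000)·(00000000001000000000000000) mod 2 = 0+0+0+0+0+0+0+0+0+0+1+0+0+0+0+0+0+0+0+0+0+0+0+0+0+0 mod 2 = 1
  c[15] = d·G[:,15] = (11001101001111110111100000)·(00000000000111111111111111) mod 2 = 0+0+0+0+0+0+0+0+0+0+0+1+1+1+1+1+0+1+1+1+1+0+0+0+0+0 mod 2 = 1
  c[16] = d·G[:,16] = (11001101001111110111100000)·(00000000000100000000000000) mod 2 = 0+0+0+0+0+0+0+0+0+0+0+1+0+0+0+0+0+0+0+0+0+0+0+0+0+0 mod 2 = 1
  c[17] = d·G[:,17] = (11001101001111110111100000)·(00000000000010000000000000) mod 2 = 0+0+0+0+0+0+0+0+0+0+0+0+1+0+0+0+0+0+0+0+0+0+0+0+0+0 mod 2 = 1
  c[18] = d·G[:,18] = (11001101001111110111100000)·(00000000000001000000000000) mod 2 = 0+0+0+0+0+0+0+0+0+0+0+0+0+1+0+0+0+0+0+0+0+0+0+0+0+0 mod 2 = 1
  c[19] = d·G[:,19] = (11001101001111110111100000)·(00000000000000100000000000) mod 2 = 0+0+0+0+0+0+0+0+0+0+0+0+0+0+1+0+0+0+0+0+0+0+0+0+0+0 mod 2 = 1
  c[20] = d·G[:,20] = (11001101001111110111100000)·(00000000000000010000000000) mod 2 = 0+0+0+0+0+0+0+0+0+0+0+0+0+0+0+1+0+0+0+0+0+0+0+0+0+0 mod 2 = 1
  c[21] = d·G[:,21] = (11001101001111110111100000)·(00000000000000001000000000) mod 2 = 0+0+0+0+0+0+0+0+0+0+0+0+0+0+0+0+0+0+0+0+0+0+0+0+0+0 mod 2 = 0
  c[22] = d·G[:,22] = (11001101001111110111100000)·(00000000000000000100000000) mod 2 = 0+0+0+0+0+0+0+0+0+0+0+0+0+0+0+0+0+1+0+0+0+0+0+0+0+0 mod 2 = 1
  c[23] = d·G[:,23] = (11001101001111110111100000)·(00000000000000000010000000) mod 2 = 0+0+0+0+0+0+0+0+0+0+0+0+0+0+0+0+0+0+1+0+0+0+0+0+0+0 mod 2 = 1
  c[24] = d·G[:,24] = (11001101001111110111100000)·(00000000000000000001000000) mod 2 = 0+0+0+0+0+0+0+0+0+0+0+0+0+0+0+0+0+0+0+1+0+0+0+0+0+0 mod 2 = 1
  c[25] = d·G[:,25] = (11001101001111110111100000)·(00000000000000000000100000) mod 2 = 0+0+0+0+0+0+0+0+0+0+0+0+0+0+0+0+0+0+0+0+1+0+0+0+0+0 mod 2 = 1
  c[26] = d·G[:,26] = (11001101001111110111100000)·(00000000000000000000010000) mod 2 = 0+0+0+0+0+0+0+0+0+0+0+0+0+0+0+0+0+0+0+0+0+0+0+0+0+0 mod 2 = 0
  c[27] = d·G[:,27] = (11001101001111110111100000)·(00000000000000000000001000) mod 2 = 0+0+0+0+0+0+0+0+0+0+0+0+0+0+0+0+0+0+0+0+0+0+0+0+0+0 mod 2 = 0
  c[28] = d·G[:,28] = (11001101001111110111100000)·(00000000000000000000000100) mod 2 = 0+0+0+0+0+0+0+0+0+0+0+0+0+0+0+0+0+0+0+0+0+0+0+0+0+0 mod 2 = 0
  c[29] = d·G[:,29] = (11001101001111110111100000)·(00000000000000000000000010) mod 2 = 0+0+0+0+0+0+0+0+0+0+0+0+0+0+0+0+0+0+0+0+0+0+0+0+0+0 mod 2 = 0
  c[30] = d·G[:,30] = (11001101001111110111100000)·(00000000000000000000000001) mod 2 = 0+0+0+0+0+0+0+0+0+0+0+0+0+0+0+0+0+0+0+0+0+0+0+0+0+0 mod 2 = 0
Codeword = 1110100111010011111110111100000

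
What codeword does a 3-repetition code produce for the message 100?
Repeat each bit 3× and concatenate:
1→111  0→000  0→000
Codeword = 111000000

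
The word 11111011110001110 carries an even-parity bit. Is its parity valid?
Sum of all bits: 1+1+1+1+1+0+1+1+1+1+0+0+0+1+1+1+0 = 12; 12 mod 2 = 0. Result is 0 → valid parity.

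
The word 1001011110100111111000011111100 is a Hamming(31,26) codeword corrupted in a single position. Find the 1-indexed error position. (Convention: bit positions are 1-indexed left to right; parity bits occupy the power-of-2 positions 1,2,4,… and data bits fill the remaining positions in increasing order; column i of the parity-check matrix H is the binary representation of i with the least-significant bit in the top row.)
Syndrome s = H · r^T (mod 2), r = 1001011110100111111000011111100:
  s[0] = (1010101010101010101010101010101)·(1001011110100111111000011111100) mod 2 = 1+0+0+0+0+0+1+0+1+0+1+0+0+0+1+0+1+0+1+0+0+0+0+0+1+0+1+0+1+0+0 mod 2 = 0
  s[1] = (0110011001100110011001100110011)·(1001011110100111111000011111100) mod 2 = 0+0+0+0+0+1+1+0+0+0+1+0+0+1+1+0+0+1+1+0+0+0+0+0+0+1+1+0+0+0+0 mod 2 = 1
  s[2] = (0001111000011110000111100001111)·(1001011110100111111000011111100) mod 2 = 0+0+0+1+0+1+1+0+0+0+0+0+0+1+1+0+0+0+0+0+0+0+0+0+0+0+0+1+1+0+0 mod 2 = 1
  s[3] = (0000000111111110000000011111111)·(1001011110100111111000011111100) mod 2 = 0+0+0+0+0+0+0+1+1+0+1+0+0+1+1+0+0+0+0+0+0+0+0+1+1+1+1+1+1+0+0 mod 2 = 1
  s[4] = (0000000000000001111111111111111)·(1001011110100111111000011111100) mod 2 = 0+0+0+0+0+0+0+0+0+0+0+0+0+0+0+1+1+1+1+0+0+0+0+1+1+1+1+1+1+0+0 mod 2 = 0
Syndrome = 01110
Column i of H is the binary representation of i, so the syndrome is the binary index of the flipped bit.
Read s = 01110 with s[0] as LSB: 0·2^0 + 1·2^1 + 1·2^2 + 1·2^3 + 0·2^4 = 14.
Error is at bit position 14.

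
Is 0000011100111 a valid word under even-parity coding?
Sum of all bits: 0+0+0+0+0+1+1+1+0+0+1+1+1 = 6; 6 mod 2 = 0. Result is 0 → valid parity.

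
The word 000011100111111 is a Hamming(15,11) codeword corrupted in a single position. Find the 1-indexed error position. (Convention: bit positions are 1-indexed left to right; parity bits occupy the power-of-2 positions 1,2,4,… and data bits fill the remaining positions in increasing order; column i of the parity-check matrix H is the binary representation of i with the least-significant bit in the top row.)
Syndrome s = H · r^T (mod 2), r = 000011100111111:
  s[0] = (101010101010101)·(000011100111111) mod 2 = 0+0+0+0+1+0+1+0+0+0+1+0+1+0+1 mod 2 = 1
  s[1] = (011001100110011)·(000011100111111) mod 2 = 0+0+0+0+0+1+1+0+0+1+1+0+0+1+1 mod 2 = 0
  s[2] = (000111100001111)·(000011100111111) mod 2 = 0+0+0+0+1+1+1+0+0+0+0+1+1+1+1 mod 2 = 1
  s[3] = (000000011111111)·(000011100111111) mod 2 = 0+0+0+0+0+0+0+0+0+1+1+1+1+1+1 mod 2 = 0
Syndrome = 1010
Column i of H is the binary representation of i, so the syndrome is the binary index of the flipped bit.
Read s = 1010 with s[0] as LSB: 1·2^0 + 0·2^1 + 1·2^2 + 0·2^3 = 5.
Error is at bit position 5.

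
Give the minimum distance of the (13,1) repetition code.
d_min = 13 (the only two codewords are 0…0 and 1…1, differing in all 13 positions).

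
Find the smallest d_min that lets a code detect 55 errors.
Detecting e errors requires d_min ≥ e + 1 = 55 + 1 = 56.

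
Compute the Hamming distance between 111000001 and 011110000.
XOR = 100110001, count of 1s = 4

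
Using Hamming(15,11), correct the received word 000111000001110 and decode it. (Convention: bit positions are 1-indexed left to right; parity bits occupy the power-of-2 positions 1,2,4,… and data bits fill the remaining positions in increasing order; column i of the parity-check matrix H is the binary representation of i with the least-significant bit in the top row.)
Syndrome s = H · r^T (mod 2), r = 000111000001110:
  s[0] = (101010101010101)·(000111000001110) mod 2 = 0+0+0+0+1+0+0+0+0+0+0+0+1+0+0 mod 2 = 0
  s[1] = (011001100110011)·(000111000001110) mod 2 = 0+0+0+0+0+1+0+0+0+0+0+0+0+1+0 mod 2 = 0
  s[2] = (000111100001111)·(000111000001110) mod 2 = 0+0+0+1+1+1+0+0+0+0+0+1+1+1+0 mod 2 = 0
  s[3] = (000000011111111)·(000111000001110) mod 2 = 0+0+0+0+0+0+0+0+0+0+0+1+1+1+0 mod 2 = 1
Syndrome = 0001
Column 8 of H equals this syndrome → error at bit 8 (1-indexed).
Flip bit 8: 000111000001110 → 000111010001110
Extract data bits at positions {3,5,6,7,9,10,11,12,13,14,15}: 01100001110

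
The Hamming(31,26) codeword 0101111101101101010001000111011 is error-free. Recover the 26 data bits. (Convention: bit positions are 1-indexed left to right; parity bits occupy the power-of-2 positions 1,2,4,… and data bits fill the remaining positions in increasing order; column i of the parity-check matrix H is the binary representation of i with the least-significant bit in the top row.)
Parity bits occupy power-of-2 positions; data bits are at positions {3,5,6,7,9,10,11,12,13,14,15,17,18,19,20,21,22,23,24,25,26,27,28,29,30,31} (1-indexed).
Extract: c[3]=0 c[5]=1 c[6]=1 c[7]=1 c[9]=0 c[10]=1 c[11]=1 c[12]=0 c[13]=1 c[14]=1 c[15]=0 c[17]=0 c[18]=1 c[19]=0 c[20]=0 c[21]=0 c[22]=1 c[23]=0 c[24]=0 c[25]=0 c[26]=1 c[27]=1 c[28]=1 c[29]=0 c[30]=1 c[31]=1
Data = 01110110110010001000111011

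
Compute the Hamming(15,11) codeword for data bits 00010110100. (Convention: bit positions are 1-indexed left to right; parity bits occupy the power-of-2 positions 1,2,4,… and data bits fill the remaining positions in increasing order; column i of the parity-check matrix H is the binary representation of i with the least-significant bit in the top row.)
Codeword c = d · G (mod 2), d = 00010110100:
  c[0] = d·G[:,0] = (00010110100)·(11011010101) mod 2 = 0+0+0+1+0+0+1+0+1+0+0 mod 2 = 1
  c[1] = d·G[:,1] = (00010110100)·(10110110011) mod 2 = 0+0+0+1+0+1+1+0+0+0+0 mod 2 = 1
  c[2] = d·G[:,2] = (00010110100)·(10000000000) mod 2 = 0+0+0+0+0+0+0+0+0+0+0 mod 2 = 0
  c[3] = d·G[:,3] = (00010110100)·(01110001111) mod 2 = 0+0+0+1+0+0+0+0+1+0+0 mod 2 = 0
  c[4] = d·G[:,4] = (00010110100)·(01000000000) mod 2 = 0+0+0+0+0+0+0+0+0+0+0 mod 2 = 0
  c[5] = d·G[:,5] = (00010110100)·(00100000000) mod 2 = 0+0+0+0+0+0+0+0+0+0+0 mod 2 = 0
  c[6] = d·G[:,6] = (00010110100)·(00010000000) mod 2 = 0+0+0+1+0+0+0+0+0+0+0 mod 2 = 1
  c[7] = d·G[:,7] = (00010110100)·(00001111111) mod 2 = 0+0+0+0+0+1+1+0+1+0+0 mod 2 = 1
  c[8] = d·G[:,8] = (00010110100)·(00001000000) mod 2 = 0+0+0+0+0+0+0+0+0+0+0 mod 2 = 0
  c[9] = d·G[:,9] = (00010110100)·(00000100000) mod 2 = 0+0+0+0+0+1+0+0+0+0+0 mod 2 = 1
  c[10] = d·G[:,10] = (00010110100)·(00000010000) mod 2 = 0+0+0+0+0+0+1+0+0+0+0 mod 2 = 1
  c[11] = d·G[:,11] = (00010110100)·(00000001000) mod 2 = 0+0+0+0+0+0+0+0+0+0+0 mod 2 = 0
  c[12] = d·G[:,12] = (00010110100)·(00000000100) mod 2 = 0+0+0+0+0+0+0+0+1+0+0 mod 2 = 1
  c[13] = d·G[:,13] = (00010110100)·(00000000010) mod 2 = 0+0+0+0+0+0+0+0+0+0+0 mod 2 = 0
  c[14] = d·G[:,14] = (00010110100)·(00000000001) mod 2 = 0+0+0+0+0+0+0+0+0+0+0 mod 2 = 0
Codeword = 110000110110100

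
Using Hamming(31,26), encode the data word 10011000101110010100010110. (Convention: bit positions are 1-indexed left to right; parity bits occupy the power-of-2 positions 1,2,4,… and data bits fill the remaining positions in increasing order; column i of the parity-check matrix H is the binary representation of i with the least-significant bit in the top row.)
Codeword c = d · G (mod 2), d = 10011000101110010100010110:
  c[0] = d·G[:,0] = (10011000101110010100010110)·(11011010101101010101010101) mod 2 = 1+0+0+1+1+0+0+0+1+0+1+1+0+0+0+1+0+1+0+0+0+1+0+1+0+0 mod 2 = 0
  c[1] = d·G[:,1] = (10011000101110010100010110)·(10110110011011001100110011) mod 2 = 1+0+0+1+0+0+0+0+0+0+1+0+1+0+0+0+0+1+0+0+0+1+0+0+1+0 mod 2 = 1
  c[2] = d·G[:,2] = (10011000101110010100010110)·(10000000000000000000000000) mod 2 = 1+0+0+0+0+0+0+0+0+0+0+0+0+0+0+0+0+0+0+0+0+0+0+0+0+0 mod 2 = 1
  c[3] = d·G[:,3] = (10011000101110010100010110)·(01110001111000111100001111) mod 2 = 0+0+0+1+0+0+0+0+1+0+1+0+0+0+0+1+0+1+0+0+0+0+0+1+1+0 mod 2 = 1
  c[4] = d·G[:,4] = (10011000101110010100010110)·(01000000000000000000000000) mod 2 = 0+0+0+0+0+0+0+0+0+0+0+0+0+0+0+0+0+0+0+0+0+0+0+0+0+0 mod 2 = 0
  c[5] = d·G[:,5] = (10011000101110010100010110)·(00100000000000000000000000) mod 2 = 0+0+0+0+0+0+0+0+0+0+0+0+0+0+0+0+0+0+0+0+0+0+0+0+0+0 mod 2 = 0
  c[6] = d·G[:,6] = (10011000101110010100010110)·(00010000000000000000000000) mod 2 = 0+0+0+1+0+0+0+0+0+0+0+0+0+0+0+0+0+0+0+0+0+0+0+0+0+0 mod 2 = 1
  c[7] = d·G[:,7] = (10011000101110010100010110)·(00001111111000000011111111) mod 2 = 0+0+0+0+1+0+0+0+1+0+1+0+0+0+0+0+0+0+0+0+0+1+0+1+1+0 mod 2 = 0
  c[8] = d·G[:,8] = (10011000101110010100010110)·(00001000000000000000000000) mod 2 = 0+0+0+0+1+0+0+0+0+0+0+0+0+0+0+0+0+0+0+0+0+0+0+0+0+0 mod 2 = 1
  c[9] = d·G[:,9] = (10011000101110010100010110)·(00000100000000000000000000) mod 2 = 0+0+0+0+0+0+0+0+0+0+0+0+0+0+0+0+0+0+0+0+0+0+0+0+0+0 mod 2 = 0
  c[10] = d·G[:,10] = (10011000101110010100010110)·(00000010000000000000000000) mod 2 = 0+0+0+0+0+0+0+0+0+0+0+0+0+0+0+0+0+0+0+0+0+0+0+0+0+0 mod 2 = 0
  c[11] = d·G[:,11] = (10011000101110010100010110)·(00000001000000000000000000) mod 2 = 0+0+0+0+0+0+0+0+0+0+0+0+0+0+0+0+0+0+0+0+0+0+0+0+0+0 mod 2 = 0
  c[12] = d·G[:,12] = (10011000101110010100010110)·(00000000100000000000000000) mod 2 = 0+0+0+0+0+0+0+0+1+0+0+0+0+0+0+0+0+0+0+0+0+0+0+0+0+0 mod 2 = 1
  c[13] = d·G[:,13] = (10011000101110010100010110)·(00000000010000000000000000) mod 2 = 0+0+0+0+0+0+0+0+0+0+0+0+0+0+0+0+0+0+0+0+0+0+0+0+0+0 mod 2 = 0
  c[14] = d·G[:,14] = (10011000101110010100010110)·(00000000001000000000000000) mod 2 = 0+0+0+0+0+0+0+0+0+0+1+0+0+0+0+0+0+0+0+0+0+0+0+0+0+0 mod 2 = 1
  c[15] = d·G[:,15] = (10011000101110010100010110)·(00000000000111111111111111) mod 2 = 0+0+0+0+0+0+0+0+0+0+0+1+1+0+0+1+0+1+0+0+0+1+0+1+1+0 mod 2 = 1
  c[16] = d·G[:,16] = (10011000101110010100010110)·(00000000000100000000000000) mod 2 = 0+0+0+0+0+0+0+0+0+0+0+1+0+0+0+0+0+0+0+0+0+0+0+0+0+0 mod 2 = 1
  c[17] = d·G[:,17] = (10011000101110010100010110)·(00000000000010000000000000) mod 2 = 0+0+0+0+0+0+0+0+0+0+0+0+1+0+0+0+0+0+0+0+0+0+0+0+0+0 mod 2 = 1
  c[18] = d·G[:,18] = (10011000101110010100010110)·(00000000000001000000000000) mod 2 = 0+0+0+0+0+0+0+0+0+0+0+0+0+0+0+0+0+0+0+0+0+0+0+0+0+0 mod 2 = 0
  c[19] = d·G[:,19] = (10011000101110010100010110)·(00000000000000100000000000) mod 2 = 0+0+0+0+0+0+0+0+0+0+0+0+0+0+0+0+0+0+0+0+0+0+0+0+0+0 mod 2 = 0
  c[20] = d·G[:,20] = (10011000101110010100010110)·(00000000000000010000000000) mod 2 = 0+0+0+0+0+0+0+0+0+0+0+0+0+0+0+1+0+0+0+0+0+0+0+0+0+0 mod 2 = 1
  c[21] = d·G[:,21] = (10011000101110010100010110)·(00000000000000001000000000) mod 2 = 0+0+0+0+0+0+0+0+0+0+0+0+0+0+0+0+0+0+0+0+0+0+0+0+0+0 mod 2 = 0
  c[22] = d·G[:,22] = (10011000101110010100010110)·(00000000000000000100000000) mod 2 = 0+0+0+0+0+0+0+0+0+0+0+0+0+0+0+0+0+1+0+0+0+0+0+0+0+0 mod 2 = 1
  c[23] = d·G[:,23] = (10011000101110010100010110)·(00000000000000000010000000) mod 2 = 0+0+0+0+0+0+0+0+0+0+0+0+0+0+0+0+0+0+0+0+0+0+0+0+0+0 mod 2 = 0
  c[24] = d·G[:,24] = (10011000101110010100010110)·(00000000000000000001000000) mod 2 = 0+0+0+0+0+0+0+0+0+0+0+0+0+0+0+0+0+0+0+0+0+0+0+0+0+0 mod 2 = 0
  c[25] = d·G[:,25] = (10011000101110010100010110)·(00000000000000000000100000) mod 2 = 0+0+0+0+0+0+0+0+0+0+0+0+0+0+0+0+0+0+0+0+0+0+0+0+0+0 mod 2 = 0
  c[26] = d·G[:,26] = (10011000101110010100010110)·(00000000000000000000010000) mod 2 = 0+0+0+0+0+0+0+0+0+0+0+0+0+0+0+0+0+0+0+0+0+1+0+0+0+0 mod 2 = 1
  c[27] = d·G[:,27] = (10011000101110010100010110)·(00000000000000000000001000) mod 2 = 0+0+0+0+0+0+0+0+0+0+0+0+0+0+0+0+0+0+0+0+0+0+0+0+0+0 mod 2 = 0
  c[28] = d·G[:,28] = (10011000101110010100010110)·(00000000000000000000000100) mod 2 = 0+0+0+0+0+0+0+0+0+0+0+0+0+0+0+0+0+0+0+0+0+0+0+1+0+0 mod 2 = 1
  c[29] = d·G[:,29] = (10011000101110010100010110)·(00000000000000000000000010) mod 2 = 0+0+0+0+0+0+0+0+0+0+0+0+0+0+0+0+0+0+0+0+0+0+0+0+1+0 mod 2 = 1
  c[30] = d·G[:,30] = (10011000101110010100010110)·(00000000000000000000000001) mod 2 = 0+0+0+0+0+0+0+0+0+0+0+0+0+0+0+0+0+0+0+0+0+0+0+0+0+0 mod 2 = 0
Codeword = 0111001010001011110010100010110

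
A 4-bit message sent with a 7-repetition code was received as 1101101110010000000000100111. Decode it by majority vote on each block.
Split into 7-bit blocks and majority-vote each:
  block 1 = 1101101: 5 ones, 2 zeros → 1
  block 2 = 1100100: 3 ones, 4 zeros → 0
  block 3 = 0000000: 0 ones, 7 zeros → 0
  block 4 = 0100111: 4 ones, 3 zeros → 1
Decoded = 1001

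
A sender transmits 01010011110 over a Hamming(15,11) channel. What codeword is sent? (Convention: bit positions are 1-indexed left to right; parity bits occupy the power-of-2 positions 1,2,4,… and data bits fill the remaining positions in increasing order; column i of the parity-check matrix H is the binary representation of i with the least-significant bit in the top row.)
Codeword c = d · G (mod 2), d = 01010011110:
  c[0] = d·G[:,0] = (01010011110)·(11011010101) mod 2 = 0+1+0+1+0+0+1+0+1+0+0 mod 2 = 0
  c[1] = d·G[:,1] = (01010011110)·(10110110011) mod 2 = 0+0+0+1+0+0+1+0+0+1+0 mod 2 = 1
  c[2] = d·G[:,2] = (01010011110)·(10000000000) mod 2 = 0+0+0+0+0+0+0+0+0+0+0 mod 2 = 0
  c[3] = d·G[:,3] = (01010011110)·(01110001111) mod 2 = 0+1+0+1+0+0+0+1+1+1+0 mod 2 = 1
  c[4] = d·G[:,4] = (01010011110)·(01000000000) mod 2 = 0+1+0+0+0+0+0+0+0+0+0 mod 2 = 1
  c[5] = d·G[:,5] = (01010011110)·(00100000000) mod 2 = 0+0+0+0+0+0+0+0+0+0+0 mod 2 = 0
  c[6] = d·G[:,6] = (01010011110)·(00010000000) mod 2 = 0+0+0+1+0+0+0+0+0+0+0 mod 2 = 1
  c[7] = d·G[:,7] = (01010011110)·(00001111111) mod 2 = 0+0+0+0+0+0+1+1+1+1+0 mod 2 = 0
  c[8] = d·G[:,8] = (01010011110)·(00001000000) mod 2 = 0+0+0+0+0+0+0+0+0+0+0 mod 2 = 0
  c[9] = d·G[:,9] = (01010011110)·(00000100000) mod 2 = 0+0+0+0+0+0+0+0+0+0+0 mod 2 = 0
  c[10] = d·G[:,10] = (01010011110)·(00000010000) mod 2 = 0+0+0+0+0+0+1+0+0+0+0 mod 2 = 1
  c[11] = d·G[:,11] = (01010011110)·(00000001000) mod 2 = 0+0+0+0+0+0+0+1+0+0+0 mod 2 = 1
  c[12] = d·G[:,12] = (01010011110)·(00000000100) mod 2 = 0+0+0+0+0+0+0+0+1+0+0 mod 2 = 1
  c[13] = d·G[:,13] = (01010011110)·(00000000010) mod 2 = 0+0+0+0+0+0+0+0+0+1+0 mod 2 = 1
  c[14] = d·G[:,14] = (01010011110)·(00000000001) mod 2 = 0+0+0+0+0+0+0+0+0+0+0 mod 2 = 0
Codeword = 010110100011110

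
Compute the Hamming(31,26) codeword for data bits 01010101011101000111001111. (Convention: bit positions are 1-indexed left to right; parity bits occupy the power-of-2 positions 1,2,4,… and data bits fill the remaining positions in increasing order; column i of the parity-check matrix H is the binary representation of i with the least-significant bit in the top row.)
Codeword c = d · G (mod 2), d = 01010101011101000111001111:
  c[0] = d·G[:,0] = (01010101011101000111001111)·(11011010101101010101010101) mod 2 = 0+1+0+1+0+0+0+0+0+0+1+1+0+1+0+0+0+1+0+1+0+0+0+1+0+1 mod 2 = 1
  c[1] = d·G[:,1] = (01010101011101000111001111)·(10110110011011001100110011) mod 2 = 0+0+0+1+0+1+0+0+0+1+1+0+0+1+0+0+0+1+0+0+0+0+0+0+1+1 mod 2 = 0
  c[2] = d·G[:,2] = (01010101011101000111001111)·(10000000000000000000000000) mod 2 = 0+0+0+0+0+0+0+0+0+0+0+0+0+0+0+0+0+0+0+0+0+0+0+0+0+0 mod 2 = 0
  c[3] = d·G[:,3] = (01010101011101000111001111)·(01110001111000111100001111) mod 2 = 0+1+0+1+0+0+0+1+0+1+1+0+0+0+0+0+0+1+0+0+0+0+1+1+1+1 mod 2 = 0
  c[4] = d·G[:,4] = (01010101011101000111001111)·(01000000000000000000000000) mod 2 = 0+1+0+0+0+0+0+0+0+0+0+0+0+0+0+0+0+0+0+0+0+0+0+0+0+0 mod 2 = 1
  c[5] = d·G[:,5] = (01010101011101000111001111)·(00100000000000000000000000) mod 2 = 0+0+0+0+0+0+0+0+0+0+0+0+0+0+0+0+0+0+0+0+0+0+0+0+0+0 mod 2 = 0
  c[6] = d·G[:,6] = (01010101011101000111001111)·(00010000000000000000000000) mod 2 = 0+0+0+1+0+0+0+0+0+0+0+0+0+0+0+0+0+0+0+0+0+0+0+0+0+0 mod 2 = 1
  c[7] = d·G[:,7] = (01010101011101000111001111)·(00001111111000000011111111) mod 2 = 0+0+0+0+0+1+0+1+0+1+1+0+0+0+0+0+0+0+1+1+0+0+1+1+1+1 mod 2 = 0
  c[8] = d·G[:,8] = (01010101011101000111001111)·(00001000000000000000000000) mod 2 = 0+0+0+0+0+0+0+0+0+0+0+0+0+0+0+0+0+0+0+0+0+0+0+0+0+0 mod 2 = 0
  c[9] = d·G[:,9] = (01010101011101000111001111)·(00000100000000000000000000) mod 2 = 0+0+0+0+0+1+0+0+0+0+0+0+0+0+0+0+0+0+0+0+0+0+0+0+0+0 mod 2 = 1
  c[10] = d·G[:,10] = (01010101011101000111001111)·(00000010000000000000000000) mod 2 = 0+0+0+0+0+0+0+0+0+0+0+0+0+0+0+0+0+0+0+0+0+0+0+0+0+0 mod 2 = 0
  c[11] = d·G[:,11] = (01010101011101000111001111)·(00000001000000000000000000) mod 2 = 0+0+0+0+0+0+0+1+0+0+0+0+0+0+0+0+0+0+0+0+0+0+0+0+0+0 mod 2 = 1
  c[12] = d·G[:,12] = (01010101011101000111001111)·(00000000100000000000000000) mod 2 = 0+0+0+0+0+0+0+0+0+0+0+0+0+0+0+0+0+0+0+0+0+0+0+0+0+0 mod 2 = 0
  c[13] = d·G[:,13] = (01010101011101000111001111)·(00000000010000000000000000) mod 2 = 0+0+0+0+0+0+0+0+0+1+0+0+0+0+0+0+0+0+0+0+0+0+0+0+0+0 mod 2 = 1
  c[14] = d·G[:,14] = (01010101011101000111001111)·(00000000001000000000000000) mod 2 = 0+0+0+0+0+0+0+0+0+0+1+0+0+0+0+0+0+0+0+0+0+0+0+0+0+0 mod 2 = 1
  c[15] = d·G[:,15] = (01010101011101000111001111)·(00000000000111111111111111) mod 2 = 0+0+0+0+0+0+0+0+0+0+0+1+0+1+0+0+0+1+1+1+0+0+1+1+1+1 mod 2 = 1
  c[16] = d·G[:,16] = (01010101011101000111001111)·(00000000000100000000000000) mod 2 = 0+0+0+0+0+0+0+0+0+0+0+1+0+0+0+0+0+0+0+0+0+0+0+0+0+0 mod 2 = 1
  c[17] = d·G[:,17] = (01010101011101000111001111)·(00000000000010000000000000) mod 2 = 0+0+0+0+0+0+0+0+0+0+0+0+0+0+0+0+0+0+0+0+0+0+0+0+0+0 mod 2 = 0
  c[18] = d·G[:,18] = (01010101011101000111001111)·(00000000000001000000000000) mod 2 = 0+0+0+0+0+0+0+0+0+0+0+0+0+1+0+0+0+0+0+0+0+0+0+0+0+0 mod 2 = 1
  c[19] = d·G[:,19] = (01010101011101000111001111)·(00000000000000100000000000) mod 2 = 0+0+0+0+0+0+0+0+0+0+0+0+0+0+0+0+0+0+0+0+0+0+0+0+0+0 mod 2 = 0
  c[20] = d·G[:,20] = (01010101011101000111001111)·(00000000000000010000000000) mod 2 = 0+0+0+0+0+0+0+0+0+0+0+0+0+0+0+0+0+0+0+0+0+0+0+0+0+0 mod 2 = 0
  c[21] = d·G[:,21] = (01010101011101000111001111)·(00000000000000001000000000) mod 2 = 0+0+0+0+0+0+0+0+0+0+0+0+0+0+0+0+0+0+0+0+0+0+0+0+0+0 mod 2 = 0
  c[22] = d·G[:,22] = (01010101011101000111001111)·(00000000000000000100000000) mod 2 = 0+0+0+0+0+0+0+0+0+0+0+0+0+0+0+0+0+1+0+0+0+0+0+0+0+0 mod 2 = 1
  c[23] = d·G[:,23] = (01010101011101000111001111)·(00000000000000000010000000) mod 2 = 0+0+0+0+0+0+0+0+0+0+0+0+0+0+0+0+0+0+1+0+0+0+0+0+0+0 mod 2 = 1
  c[24] = d·G[:,24] = (01010101011101000111001111)·(00000000000000000001000000) mod 2 = 0+0+0+0+0+0+0+0+0+0+0+0+0+0+0+0+0+0+0+1+0+0+0+0+0+0 mod 2 = 1
  c[25] = d·G[:,25] = (01010101011101000111001111)·(00000000000000000000100000) mod 2 = 0+0+0+0+0+0+0+0+0+0+0+0+0+0+0+0+0+0+0+0+0+0+0+0+0+0 mod 2 = 0
  c[26] = d·G[:,26] = (01010101011101000111001111)·(00000000000000000000010000) mod 2 = 0+0+0+0+0+0+0+0+0+0+0+0+0+0+0+0+0+0+0+0+0+0+0+0+0+0 mod 2 = 0
  c[27] = d·G[:,27] = (01010101011101000111001111)·(00000000000000000000001000) mod 2 = 0+0+0+0+0+0+0+0+0+0+0+0+0+0+0+0+0+0+0+0+0+0+1+0+0+0 mod 2 = 1
  c[28] = d·G[:,28] = (01010101011101000111001111)·(00000000000000000000000100) mod 2 = 0+0+0+0+0+0+0+0+0+0+0+0+0+0+0+0+0+0+0+0+0+0+0+1+0+0 mod 2 = 1
  c[29] = d·G[:,29] = (01010101011101000111001111)·(00000000000000000000000010) mod 2 = 0+0+0+0+0+0+0+0+0+0+0+0+0+0+0+0+0+0+0+0+0+0+0+0+1+0 mod 2 = 1
  c[30] = d·G[:,30] = (01010101011101000111001111)·(00000000000000000000000001) mod 2 = 0+0+0+0+0+0+0+0+0+0+0+0+0+0+0+0+0+0+0+0+0+0+0+0+0+1 mod 2 = 1
Codeword = 1000101001010111101000111001111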